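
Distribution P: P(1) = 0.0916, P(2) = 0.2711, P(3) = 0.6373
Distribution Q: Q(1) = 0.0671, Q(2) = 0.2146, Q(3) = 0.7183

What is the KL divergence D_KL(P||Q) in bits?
0.0225 bits

D_KL(P||Q) = Σ P(x) log₂(P(x)/Q(x))

Computing term by term:
  P(1)·log₂(P(1)/Q(1)) = 0.0916·log₂(0.0916/0.0671) = 0.04113
  P(2)·log₂(P(2)/Q(2)) = 0.2711·log₂(0.2711/0.2146) = 0.09141
  P(3)·log₂(P(3)/Q(3)) = 0.6373·log₂(0.6373/0.7183) = -0.11001

D_KL(P||Q) = 0.04113 + 0.09141 - 0.11001 = 0.02253 ≈ 0.0225 bits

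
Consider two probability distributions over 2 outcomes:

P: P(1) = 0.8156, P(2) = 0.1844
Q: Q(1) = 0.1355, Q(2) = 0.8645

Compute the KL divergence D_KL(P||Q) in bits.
1.7010 bits

D_KL(P||Q) = Σ P(x) log₂(P(x)/Q(x))

Computing term by term:
  P(1)·log₂(P(1)/Q(1)) = 0.8156·log₂(0.8156/0.1355) = 2.11205
  P(2)·log₂(P(2)/Q(2)) = 0.1844·log₂(0.1844/0.8645) = -0.41103

D_KL(P||Q) = 2.11205 - 0.41103 = 1.70102 ≈ 1.7010 bits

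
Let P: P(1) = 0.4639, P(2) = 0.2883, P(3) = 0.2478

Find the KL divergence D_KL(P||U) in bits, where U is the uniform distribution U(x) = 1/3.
0.0548 bits

U(i) = 1/3 for all i

D_KL(P||U) = Σ P(x) log₂(P(x) / (1/3))
           = Σ P(x) log₂(P(x)) + log₂(3)
           = log₂(3) - H(P)

H(P) = -Σ P(x) log₂(P(x)):
  -P(1)·log₂(P(1)) = -(0.4639)·log₂(0.4639) = 0.51405
  -P(2)·log₂(P(2)) = -(0.2883)·log₂(0.2883) = 0.51731
  -P(3)·log₂(P(3)) = -(0.2478)·log₂(0.2478) = 0.49876
H(P) = 0.51405 + 0.51731 + 0.49876 = 1.53012 bits

log₂(3) = 1.58496 bits

D_KL(P||U) = 1.58496 - 1.53012 = 0.05484 ≈ 0.0548 bits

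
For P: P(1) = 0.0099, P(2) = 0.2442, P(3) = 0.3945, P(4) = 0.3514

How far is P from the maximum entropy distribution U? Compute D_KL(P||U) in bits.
0.3778 bits

U(i) = 1/4 for all i

D_KL(P||U) = Σ P(x) log₂(P(x) / (1/4))
           = Σ P(x) log₂(P(x)) + log₂(4)
           = log₂(4) - H(P)

H(P) = -Σ P(x) log₂(P(x)):
  -P(1)·log₂(P(1)) = -(0.0099)·log₂(0.0099) = 0.06592
  -P(2)·log₂(P(2)) = -(0.2442)·log₂(0.2442) = 0.49667
  -P(3)·log₂(P(3)) = -(0.3945)·log₂(0.3945) = 0.52938
  -P(4)·log₂(P(4)) = -(0.3514)·log₂(0.3514) = 0.53020
H(P) = 0.06592 + 0.49667 + 0.52938 + 0.53020 = 1.62217 bits

log₂(4) = 2.00000 bits

D_KL(P||U) = 2.00000 - 1.62217 = 0.37783 ≈ 0.3778 bits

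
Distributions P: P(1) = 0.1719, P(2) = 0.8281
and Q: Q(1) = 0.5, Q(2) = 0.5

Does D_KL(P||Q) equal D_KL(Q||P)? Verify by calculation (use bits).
D_KL(P||Q) = 0.3380 bits, D_KL(Q||P) = 0.4062 bits. No — D_KL(P||Q) ≠ D_KL(Q||P) for this pair.

D_KL(P||Q) = Σ P(x) log₂(P(x)/Q(x))

Computing term by term:
  P(1)·log₂(P(1)/Q(1)) = 0.1719·log₂(0.1719/0.5) = -0.26479
  P(2)·log₂(P(2)/Q(2)) = 0.8281·log₂(0.8281/0.5) = 0.60275

D_KL(P||Q) = -0.26479 + 0.60275 = 0.33796 ≈ 0.3380 bits

D_KL(Q||P) = Σ Q(x) log₂(Q(x)/P(x))

Computing term by term:
  Q(1)·log₂(Q(1)/P(1)) = 0.5·log₂(0.5/0.1719) = 0.77018
  Q(2)·log₂(Q(2)/P(2)) = 0.5·log₂(0.5/0.8281) = -0.36394

D_KL(Q||P) = 0.77018 - 0.36394 = 0.40624 ≈ 0.4062 bits

These are NOT equal (difference: 0.0682 bits). KL divergence is asymmetric: D_KL(P||Q) ≠ D_KL(Q||P) in general.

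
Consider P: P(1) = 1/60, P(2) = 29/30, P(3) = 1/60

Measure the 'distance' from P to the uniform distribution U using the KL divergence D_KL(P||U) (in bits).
1.3408 bits

U(i) = 1/3 for all i

D_KL(P||U) = Σ P(x) log₂(P(x) / (1/3))
           = Σ P(x) log₂(P(x)) + log₂(3)
           = log₂(3) - H(P)

H(P) = -Σ P(x) log₂(P(x)):
  -P(1)·log₂(P(1)) = -(1/60)·log₂(1/60) = 0.09845
  -P(2)·log₂(P(2)) = -(29/30)·log₂(29/30) = 0.04728
  -P(3)·log₂(P(3)) = -(1/60)·log₂(1/60) = 0.09845
H(P) = 0.09845 + 0.04728 + 0.09845 = 0.24418 bits

log₂(3) = 1.58496 bits

D_KL(P||U) = 1.58496 - 0.24418 = 1.34078 ≈ 1.3408 bits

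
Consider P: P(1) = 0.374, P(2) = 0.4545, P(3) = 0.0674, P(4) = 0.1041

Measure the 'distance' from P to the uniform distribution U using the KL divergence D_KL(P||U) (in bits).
0.3502 bits

U(i) = 1/4 for all i

D_KL(P||U) = Σ P(x) log₂(P(x) / (1/4))
           = Σ P(x) log₂(P(x)) + log₂(4)
           = log₂(4) - H(P)

H(P) = -Σ P(x) log₂(P(x)):
  -P(1)·log₂(P(1)) = -(0.374)·log₂(0.374) = 0.53066
  -P(2)·log₂(P(2)) = -(0.4545)·log₂(0.4545) = 0.51706
  -P(3)·log₂(P(3)) = -(0.0674)·log₂(0.0674) = 0.26226
  -P(4)·log₂(P(4)) = -(0.1041)·log₂(0.1041) = 0.33978
H(P) = 0.53066 + 0.51706 + 0.26226 + 0.33978 = 1.64976 bits

log₂(4) = 2.00000 bits

D_KL(P||U) = 2.00000 - 1.64976 = 0.35024 ≈ 0.3502 bits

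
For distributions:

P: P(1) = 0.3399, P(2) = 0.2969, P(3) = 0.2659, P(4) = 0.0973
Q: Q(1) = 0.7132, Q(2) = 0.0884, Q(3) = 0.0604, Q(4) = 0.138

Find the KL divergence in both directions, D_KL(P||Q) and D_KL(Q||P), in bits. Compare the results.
D_KL(P||Q) = 0.6750 bits, D_KL(Q||P) = 0.5485 bits. D_KL(P||Q) is larger than D_KL(Q||P) by 0.1265 bits; the two directions differ.

D_KL(P||Q) = Σ P(x) log₂(P(x)/Q(x))

Computing term by term:
  P(1)·log₂(P(1)/Q(1)) = 0.3399·log₂(0.3399/0.7132) = -0.36342
  P(2)·log₂(P(2)/Q(2)) = 0.2969·log₂(0.2969/0.0884) = 0.51894
  P(3)·log₂(P(3)/Q(3)) = 0.2659·log₂(0.2659/0.0604) = 0.56856
  P(4)·log₂(P(4)/Q(4)) = 0.0973·log₂(0.0973/0.138) = -0.04905

D_KL(P||Q) = -0.36342 + 0.51894 + 0.56856 - 0.04905 = 0.67503 ≈ 0.6750 bits

D_KL(Q||P) = Σ Q(x) log₂(Q(x)/P(x))

Computing term by term:
  Q(1)·log₂(Q(1)/P(1)) = 0.7132·log₂(0.7132/0.3399) = 0.76255
  Q(2)·log₂(Q(2)/P(2)) = 0.0884·log₂(0.0884/0.2969) = -0.15451
  Q(3)·log₂(Q(3)/P(3)) = 0.0604·log₂(0.0604/0.2659) = -0.12915
  Q(4)·log₂(Q(4)/P(4)) = 0.138·log₂(0.138/0.0973) = 0.06957

D_KL(Q||P) = 0.76255 - 0.15451 - 0.12915 + 0.06957 = 0.54846 ≈ 0.5485 bits

These are NOT equal (difference: 0.1265 bits). KL divergence is asymmetric: D_KL(P||Q) ≠ D_KL(Q||P) in general.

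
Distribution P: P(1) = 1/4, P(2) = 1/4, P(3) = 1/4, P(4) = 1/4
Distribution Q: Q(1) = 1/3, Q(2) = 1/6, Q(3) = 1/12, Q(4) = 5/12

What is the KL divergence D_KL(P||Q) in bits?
0.2545 bits

D_KL(P||Q) = Σ P(x) log₂(P(x)/Q(x))

Computing term by term:
  P(1)·log₂(P(1)/Q(1)) = (1/4)·log₂((1/4)/(1/3)) = -0.10376
  P(2)·log₂(P(2)/Q(2)) = (1/4)·log₂((1/4)/(1/6)) = 0.14624
  P(3)·log₂(P(3)/Q(3)) = (1/4)·log₂((1/4)/(1/12)) = 0.39624
  P(4)·log₂(P(4)/Q(4)) = (1/4)·log₂((1/4)/(5/12)) = -0.18424

D_KL(P||Q) = -0.10376 + 0.14624 + 0.39624 - 0.18424 = 0.25448 ≈ 0.2545 bits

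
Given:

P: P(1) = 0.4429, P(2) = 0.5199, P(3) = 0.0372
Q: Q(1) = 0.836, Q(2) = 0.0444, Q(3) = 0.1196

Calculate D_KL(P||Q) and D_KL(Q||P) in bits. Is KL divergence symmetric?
D_KL(P||Q) = 1.3768 bits, D_KL(Q||P) = 0.8101 bits. No, KL divergence is not symmetric.

D_KL(P||Q) = Σ P(x) log₂(P(x)/Q(x))

Computing term by term:
  P(1)·log₂(P(1)/Q(1)) = 0.4429·log₂(0.4429/0.836) = -0.40593
  P(2)·log₂(P(2)/Q(2)) = 0.5199·log₂(0.5199/0.0444) = 1.84544
  P(3)·log₂(P(3)/Q(3)) = 0.0372·log₂(0.0372/0.1196) = -0.06268

D_KL(P||Q) = -0.40593 + 1.84544 - 0.06268 = 1.37683 ≈ 1.3768 bits

D_KL(Q||P) = Σ Q(x) log₂(Q(x)/P(x))

Computing term by term:
  Q(1)·log₂(Q(1)/P(1)) = 0.836·log₂(0.836/0.4429) = 0.76621
  Q(2)·log₂(Q(2)/P(2)) = 0.0444·log₂(0.0444/0.5199) = -0.15760
  Q(3)·log₂(Q(3)/P(3)) = 0.1196·log₂(0.1196/0.0372) = 0.20151

D_KL(Q||P) = 0.76621 - 0.15760 + 0.20151 = 0.81012 ≈ 0.8101 bits

These are NOT equal (difference: 0.5667 bits). KL divergence is asymmetric: D_KL(P||Q) ≠ D_KL(Q||P) in general.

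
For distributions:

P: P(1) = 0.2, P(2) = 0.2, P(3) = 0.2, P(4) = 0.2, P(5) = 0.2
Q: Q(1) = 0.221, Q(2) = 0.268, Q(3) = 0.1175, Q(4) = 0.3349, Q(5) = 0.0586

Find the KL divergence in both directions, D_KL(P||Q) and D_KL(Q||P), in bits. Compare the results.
D_KL(P||Q) = 0.2457 bits, D_KL(Q||P) = 0.2001 bits. D_KL(P||Q) is larger than D_KL(Q||P) by 0.0456 bits; the two directions differ.

D_KL(P||Q) = Σ P(x) log₂(P(x)/Q(x))

Computing term by term:
  P(1)·log₂(P(1)/Q(1)) = 0.2·log₂(0.2/0.221) = -0.02881
  P(2)·log₂(P(2)/Q(2)) = 0.2·log₂(0.2/0.268) = -0.08445
  P(3)·log₂(P(3)/Q(3)) = 0.2·log₂(0.2/0.1175) = 0.15347
  P(4)·log₂(P(4)/Q(4)) = 0.2·log₂(0.2/0.3349) = -0.14875
  P(5)·log₂(P(5)/Q(5)) = 0.2·log₂(0.2/0.0586) = 0.35421

D_KL(P||Q) = -0.02881 - 0.08445 + 0.15347 - 0.14875 + 0.35421 = 0.24567 ≈ 0.2457 bits

D_KL(Q||P) = Σ Q(x) log₂(Q(x)/P(x))

Computing term by term:
  Q(1)·log₂(Q(1)/P(1)) = 0.221·log₂(0.221/0.2) = 0.03183
  Q(2)·log₂(Q(2)/P(2)) = 0.268·log₂(0.268/0.2) = 0.11316
  Q(3)·log₂(Q(3)/P(3)) = 0.1175·log₂(0.1175/0.2) = -0.09016
  Q(4)·log₂(Q(4)/P(4)) = 0.3349·log₂(0.3349/0.2) = 0.24908
  Q(5)·log₂(Q(5)/P(5)) = 0.0586·log₂(0.0586/0.2) = -0.10378

D_KL(Q||P) = 0.03183 + 0.11316 - 0.09016 + 0.24908 - 0.10378 = 0.20013 ≈ 0.2001 bits

These are NOT equal (difference: 0.0456 bits). KL divergence is asymmetric: D_KL(P||Q) ≠ D_KL(Q||P) in general.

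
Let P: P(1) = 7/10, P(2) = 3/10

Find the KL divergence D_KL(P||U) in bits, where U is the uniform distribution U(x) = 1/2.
0.1187 bits

U(i) = 1/2 for all i

D_KL(P||U) = Σ P(x) log₂(P(x) / (1/2))
           = Σ P(x) log₂(P(x)) + log₂(2)
           = log₂(2) - H(P)

H(P) = -Σ P(x) log₂(P(x)):
  -P(1)·log₂(P(1)) = -(7/10)·log₂(7/10) = 0.36020
  -P(2)·log₂(P(2)) = -(3/10)·log₂(3/10) = 0.52109
H(P) = 0.36020 + 0.52109 = 0.88129 bits

log₂(2) = 1.00000 bits

D_KL(P||U) = 1.00000 - 0.88129 = 0.11871 ≈ 0.1187 bits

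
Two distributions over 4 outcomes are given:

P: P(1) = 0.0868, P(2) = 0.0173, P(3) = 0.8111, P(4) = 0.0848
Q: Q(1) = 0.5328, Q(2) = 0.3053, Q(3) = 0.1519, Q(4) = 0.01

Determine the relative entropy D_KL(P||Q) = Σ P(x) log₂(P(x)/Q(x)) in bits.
1.9229 bits

D_KL(P||Q) = Σ P(x) log₂(P(x)/Q(x))

Computing term by term:
  P(1)·log₂(P(1)/Q(1)) = 0.0868·log₂(0.0868/0.5328) = -0.22723
  P(2)·log₂(P(2)/Q(2)) = 0.0173·log₂(0.0173/0.3053) = -0.07165
  P(3)·log₂(P(3)/Q(3)) = 0.8111·log₂(0.8111/0.1519) = 1.96023
  P(4)·log₂(P(4)/Q(4)) = 0.0848·log₂(0.0848/0.01) = 0.26153

D_KL(P||Q) = -0.22723 - 0.07165 + 1.96023 + 0.26153 = 1.92288 ≈ 1.9229 bits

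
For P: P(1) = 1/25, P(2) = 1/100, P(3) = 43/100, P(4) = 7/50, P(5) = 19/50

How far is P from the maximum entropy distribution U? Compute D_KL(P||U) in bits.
0.6186 bits

U(i) = 1/5 for all i

D_KL(P||U) = Σ P(x) log₂(P(x) / (1/5))
           = Σ P(x) log₂(P(x)) + log₂(5)
           = log₂(5) - H(P)

H(P) = -Σ P(x) log₂(P(x)):
  -P(1)·log₂(P(1)) = -(1/25)·log₂(1/25) = 0.18575
  -P(2)·log₂(P(2)) = -(1/100)·log₂(1/100) = 0.06644
  -P(3)·log₂(P(3)) = -(43/100)·log₂(43/100) = 0.52356
  -P(4)·log₂(P(4)) = -(7/50)·log₂(7/50) = 0.39711
  -P(5)·log₂(P(5)) = -(19/50)·log₂(19/50) = 0.53045
H(P) = 0.18575 + 0.06644 + 0.52356 + 0.39711 + 0.53045 = 1.70331 bits

log₂(5) = 2.32193 bits

D_KL(P||U) = 2.32193 - 1.70331 = 0.61862 ≈ 0.6186 bits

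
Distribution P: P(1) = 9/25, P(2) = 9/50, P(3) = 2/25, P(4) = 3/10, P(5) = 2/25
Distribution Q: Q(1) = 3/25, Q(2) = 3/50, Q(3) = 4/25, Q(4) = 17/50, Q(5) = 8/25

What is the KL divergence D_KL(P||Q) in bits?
0.5617 bits

D_KL(P||Q) = Σ P(x) log₂(P(x)/Q(x))

Computing term by term:
  P(1)·log₂(P(1)/Q(1)) = (9/25)·log₂((9/25)/(3/25)) = 0.57059
  P(2)·log₂(P(2)/Q(2)) = (9/50)·log₂((9/50)/(3/50)) = 0.28529
  P(3)·log₂(P(3)/Q(3)) = (2/25)·log₂((2/25)/(4/25)) = -0.08000
  P(4)·log₂(P(4)/Q(4)) = (3/10)·log₂((3/10)/(17/50)) = -0.05417
  P(5)·log₂(P(5)/Q(5)) = (2/25)·log₂((2/25)/(8/25)) = -0.16000

D_KL(P||Q) = 0.57059 + 0.28529 - 0.08000 - 0.05417 - 0.16000 = 0.56171 ≈ 0.5617 bits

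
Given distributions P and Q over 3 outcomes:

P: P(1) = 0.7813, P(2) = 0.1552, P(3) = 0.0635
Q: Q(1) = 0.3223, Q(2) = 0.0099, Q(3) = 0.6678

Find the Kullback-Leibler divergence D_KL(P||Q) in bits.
1.3988 bits

D_KL(P||Q) = Σ P(x) log₂(P(x)/Q(x))

Computing term by term:
  P(1)·log₂(P(1)/Q(1)) = 0.7813·log₂(0.7813/0.3223) = 0.99809
  P(2)·log₂(P(2)/Q(2)) = 0.1552·log₂(0.1552/0.0099) = 0.61623
  P(3)·log₂(P(3)/Q(3)) = 0.0635·log₂(0.0635/0.6678) = -0.21556

D_KL(P||Q) = 0.99809 + 0.61623 - 0.21556 = 1.39876 ≈ 1.3988 bits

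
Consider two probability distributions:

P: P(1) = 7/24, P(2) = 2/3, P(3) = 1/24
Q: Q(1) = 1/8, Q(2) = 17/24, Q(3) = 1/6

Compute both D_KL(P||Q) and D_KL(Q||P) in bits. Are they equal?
D_KL(P||Q) = 0.2149 bits, D_KL(Q||P) = 0.2425 bits. No, they are not equal.

D_KL(P||Q) = Σ P(x) log₂(P(x)/Q(x))

Computing term by term:
  P(1)·log₂(P(1)/Q(1)) = (7/24)·log₂((7/24)/(1/8)) = 0.35653
  P(2)·log₂(P(2)/Q(2)) = (2/3)·log₂((2/3)/(17/24)) = -0.05831
  P(3)·log₂(P(3)/Q(3)) = (1/24)·log₂((1/24)/(1/6)) = -0.08333

D_KL(P||Q) = 0.35653 - 0.05831 - 0.08333 = 0.21489 ≈ 0.2149 bits

D_KL(Q||P) = Σ Q(x) log₂(Q(x)/P(x))

Computing term by term:
  Q(1)·log₂(Q(1)/P(1)) = (1/8)·log₂((1/8)/(7/24)) = -0.15280
  Q(2)·log₂(Q(2)/P(2)) = (17/24)·log₂((17/24)/(2/3)) = 0.06195
  Q(3)·log₂(Q(3)/P(3)) = (1/6)·log₂((1/6)/(1/24)) = 0.33333

D_KL(Q||P) = -0.15280 + 0.06195 + 0.33333 = 0.24248 ≈ 0.2425 bits

These are NOT equal (difference: 0.0276 bits). KL divergence is asymmetric: D_KL(P||Q) ≠ D_KL(Q||P) in general.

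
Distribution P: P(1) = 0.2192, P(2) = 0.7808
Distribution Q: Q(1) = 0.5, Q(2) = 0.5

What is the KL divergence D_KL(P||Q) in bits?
0.2413 bits

D_KL(P||Q) = Σ P(x) log₂(P(x)/Q(x))

Computing term by term:
  P(1)·log₂(P(1)/Q(1)) = 0.2192·log₂(0.2192/0.5) = -0.26078
  P(2)·log₂(P(2)/Q(2)) = 0.7808·log₂(0.7808/0.5) = 0.50207

D_KL(P||Q) = -0.26078 + 0.50207 = 0.24129 ≈ 0.2413 bits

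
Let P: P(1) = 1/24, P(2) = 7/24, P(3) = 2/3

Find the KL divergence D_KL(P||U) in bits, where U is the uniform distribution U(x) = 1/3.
0.4855 bits

U(i) = 1/3 for all i

D_KL(P||U) = Σ P(x) log₂(P(x) / (1/3))
           = Σ P(x) log₂(P(x)) + log₂(3)
           = log₂(3) - H(P)

H(P) = -Σ P(x) log₂(P(x)):
  -P(1)·log₂(P(1)) = -(1/24)·log₂(1/24) = 0.19104
  -P(2)·log₂(P(2)) = -(7/24)·log₂(7/24) = 0.51847
  -P(3)·log₂(P(3)) = -(2/3)·log₂(2/3) = 0.38998
H(P) = 0.19104 + 0.51847 + 0.38998 = 1.09949 bits

log₂(3) = 1.58496 bits

D_KL(P||U) = 1.58496 - 1.09949 = 0.48547 ≈ 0.4855 bits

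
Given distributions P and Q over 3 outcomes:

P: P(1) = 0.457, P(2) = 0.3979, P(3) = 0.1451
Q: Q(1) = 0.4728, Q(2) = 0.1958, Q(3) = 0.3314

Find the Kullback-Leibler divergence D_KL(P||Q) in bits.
0.2118 bits

D_KL(P||Q) = Σ P(x) log₂(P(x)/Q(x))

Computing term by term:
  P(1)·log₂(P(1)/Q(1)) = 0.457·log₂(0.457/0.4728) = -0.02241
  P(2)·log₂(P(2)/Q(2)) = 0.3979·log₂(0.3979/0.1958) = 0.40706
  P(3)·log₂(P(3)/Q(3)) = 0.1451·log₂(0.1451/0.3314) = -0.17289

D_KL(P||Q) = -0.02241 + 0.40706 - 0.17289 = 0.21176 ≈ 0.2118 bits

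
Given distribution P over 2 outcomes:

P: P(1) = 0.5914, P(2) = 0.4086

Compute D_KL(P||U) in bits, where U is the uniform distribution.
0.0242 bits

U(i) = 1/2 for all i

D_KL(P||U) = Σ P(x) log₂(P(x) / (1/2))
           = Σ P(x) log₂(P(x)) + log₂(2)
           = log₂(2) - H(P)

H(P) = -Σ P(x) log₂(P(x)):
  -P(1)·log₂(P(1)) = -(0.5914)·log₂(0.5914) = 0.44816
  -P(2)·log₂(P(2)) = -(0.4086)·log₂(0.4086) = 0.52760
H(P) = 0.44816 + 0.52760 = 0.97576 bits

log₂(2) = 1.00000 bits

D_KL(P||U) = 1.00000 - 0.97576 = 0.02424 ≈ 0.0242 bits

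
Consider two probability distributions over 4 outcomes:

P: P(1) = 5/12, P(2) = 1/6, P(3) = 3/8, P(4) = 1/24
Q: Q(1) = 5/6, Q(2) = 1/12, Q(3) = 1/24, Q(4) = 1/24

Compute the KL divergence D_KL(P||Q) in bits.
0.9387 bits

D_KL(P||Q) = Σ P(x) log₂(P(x)/Q(x))

Computing term by term:
  P(1)·log₂(P(1)/Q(1)) = (5/12)·log₂((5/12)/(5/6)) = -0.41667
  P(2)·log₂(P(2)/Q(2)) = (1/6)·log₂((1/6)/(1/12)) = 0.16667
  P(3)·log₂(P(3)/Q(3)) = (3/8)·log₂((3/8)/(1/24)) = 1.18872
  P(4)·log₂(P(4)/Q(4)) = (1/24)·log₂((1/24)/(1/24)) = 0.00000

D_KL(P||Q) = -0.41667 + 0.16667 + 1.18872 + 0.00000 = 0.93872 ≈ 0.9387 bits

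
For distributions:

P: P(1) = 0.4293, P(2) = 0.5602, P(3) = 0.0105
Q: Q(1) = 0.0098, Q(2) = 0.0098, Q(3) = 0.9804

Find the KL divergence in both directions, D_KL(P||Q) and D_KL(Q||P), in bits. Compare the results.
D_KL(P||Q) = 5.5422 bits, D_KL(Q||P) = 6.3060 bits. D_KL(Q||P) is larger than D_KL(P||Q) by 0.7638 bits; the two directions differ.

D_KL(P||Q) = Σ P(x) log₂(P(x)/Q(x))

Computing term by term:
  P(1)·log₂(P(1)/Q(1)) = 0.4293·log₂(0.4293/0.0098) = 2.34100
  P(2)·log₂(P(2)/Q(2)) = 0.5602·log₂(0.5602/0.0098) = 3.26990
  P(3)·log₂(P(3)/Q(3)) = 0.0105·log₂(0.0105/0.9804) = -0.06872

D_KL(P||Q) = 2.34100 + 3.26990 - 0.06872 = 5.54218 ≈ 5.5422 bits

D_KL(Q||P) = Σ Q(x) log₂(Q(x)/P(x))

Computing term by term:
  Q(1)·log₂(Q(1)/P(1)) = 0.0098·log₂(0.0098/0.4293) = -0.05344
  Q(2)·log₂(Q(2)/P(2)) = 0.0098·log₂(0.0098/0.5602) = -0.05720
  Q(3)·log₂(Q(3)/P(3)) = 0.9804·log₂(0.9804/0.0105) = 6.41663

D_KL(Q||P) = -0.05344 - 0.05720 + 6.41663 = 6.30599 ≈ 6.3060 bits

These are NOT equal (difference: 0.7638 bits). KL divergence is asymmetric: D_KL(P||Q) ≠ D_KL(Q||P) in general.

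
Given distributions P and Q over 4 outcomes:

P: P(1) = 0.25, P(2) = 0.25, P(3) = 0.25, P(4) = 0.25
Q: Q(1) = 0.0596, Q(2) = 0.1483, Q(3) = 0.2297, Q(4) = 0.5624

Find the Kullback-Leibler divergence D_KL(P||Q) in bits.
0.4436 bits

D_KL(P||Q) = Σ P(x) log₂(P(x)/Q(x))

Computing term by term:
  P(1)·log₂(P(1)/Q(1)) = 0.25·log₂(0.25/0.0596) = 0.51714
  P(2)·log₂(P(2)/Q(2)) = 0.25·log₂(0.25/0.1483) = 0.18835
  P(3)·log₂(P(3)/Q(3)) = 0.25·log₂(0.25/0.2297) = 0.03054
  P(4)·log₂(P(4)/Q(4)) = 0.25·log₂(0.25/0.5624) = -0.29242

D_KL(P||Q) = 0.51714 + 0.18835 + 0.03054 - 0.29242 = 0.44361 ≈ 0.4436 bits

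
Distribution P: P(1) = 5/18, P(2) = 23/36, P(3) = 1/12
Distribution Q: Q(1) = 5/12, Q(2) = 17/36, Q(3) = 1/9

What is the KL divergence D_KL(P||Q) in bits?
0.0815 bits

D_KL(P||Q) = Σ P(x) log₂(P(x)/Q(x))

Computing term by term:
  P(1)·log₂(P(1)/Q(1)) = (5/18)·log₂((5/18)/(5/12)) = -0.16249
  P(2)·log₂(P(2)/Q(2)) = (23/36)·log₂((23/36)/(17/36)) = 0.27862
  P(3)·log₂(P(3)/Q(3)) = (1/12)·log₂((1/12)/(1/9)) = -0.03459

D_KL(P||Q) = -0.16249 + 0.27862 - 0.03459 = 0.08154 ≈ 0.0815 bits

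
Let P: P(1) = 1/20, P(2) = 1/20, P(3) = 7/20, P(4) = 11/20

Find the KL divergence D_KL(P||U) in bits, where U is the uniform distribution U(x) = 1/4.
0.5633 bits

U(i) = 1/4 for all i

D_KL(P||U) = Σ P(x) log₂(P(x) / (1/4))
           = Σ P(x) log₂(P(x)) + log₂(4)
           = log₂(4) - H(P)

H(P) = -Σ P(x) log₂(P(x)):
  -P(1)·log₂(P(1)) = -(1/20)·log₂(1/20) = 0.21610
  -P(2)·log₂(P(2)) = -(1/20)·log₂(1/20) = 0.21610
  -P(3)·log₂(P(3)) = -(7/20)·log₂(7/20) = 0.53010
  -P(4)·log₂(P(4)) = -(11/20)·log₂(11/20) = 0.47437
H(P) = 0.21610 + 0.21610 + 0.53010 + 0.47437 = 1.43667 bits

log₂(4) = 2.00000 bits

D_KL(P||U) = 2.00000 - 1.43667 = 0.56333 ≈ 0.5633 bits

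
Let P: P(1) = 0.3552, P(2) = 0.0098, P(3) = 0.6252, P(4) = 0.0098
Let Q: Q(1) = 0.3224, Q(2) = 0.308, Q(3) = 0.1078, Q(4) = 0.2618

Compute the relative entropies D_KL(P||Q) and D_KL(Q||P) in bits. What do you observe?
D_KL(P||Q) = 1.5399 bits, D_KL(Q||P) = 2.4544 bits. The two directions give different values (D_KL(Q||P) exceeds D_KL(P||Q) by 0.9145 bits): KL divergence is asymmetric.

D_KL(P||Q) = Σ P(x) log₂(P(x)/Q(x))

Computing term by term:
  P(1)·log₂(P(1)/Q(1)) = 0.3552·log₂(0.3552/0.3224) = 0.04965
  P(2)·log₂(P(2)/Q(2)) = 0.0098·log₂(0.0098/0.308) = -0.04875
  P(3)·log₂(P(3)/Q(3)) = 0.6252·log₂(0.6252/0.1078) = 1.58548
  P(4)·log₂(P(4)/Q(4)) = 0.0098·log₂(0.0098/0.2618) = -0.04645

D_KL(P||Q) = 0.04965 - 0.04875 + 1.58548 - 0.04645 = 1.53993 ≈ 1.5399 bits

D_KL(Q||P) = Σ Q(x) log₂(Q(x)/P(x))

Computing term by term:
  Q(1)·log₂(Q(1)/P(1)) = 0.3224·log₂(0.3224/0.3552) = -0.04507
  Q(2)·log₂(Q(2)/P(2)) = 0.308·log₂(0.308/0.0098) = 1.53199
  Q(3)·log₂(Q(3)/P(3)) = 0.1078·log₂(0.1078/0.6252) = -0.27338
  Q(4)·log₂(Q(4)/P(4)) = 0.2618·log₂(0.2618/0.0098) = 1.24081

D_KL(Q||P) = -0.04507 + 1.53199 - 0.27338 + 1.24081 = 2.45435 ≈ 2.4544 bits

These are NOT equal (difference: 0.9145 bits). KL divergence is asymmetric: D_KL(P||Q) ≠ D_KL(Q||P) in general.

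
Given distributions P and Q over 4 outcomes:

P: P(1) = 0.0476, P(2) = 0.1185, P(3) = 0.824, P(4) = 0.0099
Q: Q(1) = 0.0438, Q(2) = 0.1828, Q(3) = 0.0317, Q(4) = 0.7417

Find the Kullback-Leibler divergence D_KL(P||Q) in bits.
3.7428 bits

D_KL(P||Q) = Σ P(x) log₂(P(x)/Q(x))

Computing term by term:
  P(1)·log₂(P(1)/Q(1)) = 0.0476·log₂(0.0476/0.0438) = 0.00571
  P(2)·log₂(P(2)/Q(2)) = 0.1185·log₂(0.1185/0.1828) = -0.07411
  P(3)·log₂(P(3)/Q(3)) = 0.824·log₂(0.824/0.0317) = 3.87287
  P(4)·log₂(P(4)/Q(4)) = 0.0099·log₂(0.0099/0.7417) = -0.06165

D_KL(P||Q) = 0.00571 - 0.07411 + 3.87287 - 0.06165 = 3.74282 ≈ 3.7428 bits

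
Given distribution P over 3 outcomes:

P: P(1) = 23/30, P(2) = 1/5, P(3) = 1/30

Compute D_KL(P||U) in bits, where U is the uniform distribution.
0.6631 bits

U(i) = 1/3 for all i

D_KL(P||U) = Σ P(x) log₂(P(x) / (1/3))
           = Σ P(x) log₂(P(x)) + log₂(3)
           = log₂(3) - H(P)

H(P) = -Σ P(x) log₂(P(x)):
  -P(1)·log₂(P(1)) = -(23/30)·log₂(23/30) = 0.29389
  -P(2)·log₂(P(2)) = -(1/5)·log₂(1/5) = 0.46439
  -P(3)·log₂(P(3)) = -(1/30)·log₂(1/30) = 0.16356
H(P) = 0.29389 + 0.46439 + 0.16356 = 0.92184 bits

log₂(3) = 1.58496 bits

D_KL(P||U) = 1.58496 - 0.92184 = 0.66312 ≈ 0.6631 bits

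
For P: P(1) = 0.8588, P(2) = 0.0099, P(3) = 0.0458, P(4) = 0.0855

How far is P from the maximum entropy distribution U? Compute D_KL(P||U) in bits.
1.2384 bits

U(i) = 1/4 for all i

D_KL(P||U) = Σ P(x) log₂(P(x) / (1/4))
           = Σ P(x) log₂(P(x)) + log₂(4)
           = log₂(4) - H(P)

H(P) = -Σ P(x) log₂(P(x)):
  -P(1)·log₂(P(1)) = -(0.8588)·log₂(0.8588) = 0.18860
  -P(2)·log₂(P(2)) = -(0.0099)·log₂(0.0099) = 0.06592
  -P(3)·log₂(P(3)) = -(0.0458)·log₂(0.0458) = 0.20374
  -P(4)·log₂(P(4)) = -(0.0855)·log₂(0.0855) = 0.30335
H(P) = 0.18860 + 0.06592 + 0.20374 + 0.30335 = 0.76161 bits

log₂(4) = 2.00000 bits

D_KL(P||U) = 2.00000 - 0.76161 = 1.23839 ≈ 1.2384 bits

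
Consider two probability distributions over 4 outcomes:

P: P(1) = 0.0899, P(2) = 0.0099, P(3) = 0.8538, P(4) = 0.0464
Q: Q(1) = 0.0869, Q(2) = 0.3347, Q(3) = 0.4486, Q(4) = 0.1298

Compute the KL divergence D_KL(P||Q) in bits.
0.6780 bits

D_KL(P||Q) = Σ P(x) log₂(P(x)/Q(x))

Computing term by term:
  P(1)·log₂(P(1)/Q(1)) = 0.0899·log₂(0.0899/0.0869) = 0.00440
  P(2)·log₂(P(2)/Q(2)) = 0.0099·log₂(0.0099/0.3347) = -0.05029
  P(3)·log₂(P(3)/Q(3)) = 0.8538·log₂(0.8538/0.4486) = 0.79273
  P(4)·log₂(P(4)/Q(4)) = 0.0464·log₂(0.0464/0.1298) = -0.06886

D_KL(P||Q) = 0.00440 - 0.05029 + 0.79273 - 0.06886 = 0.67798 ≈ 0.6780 bits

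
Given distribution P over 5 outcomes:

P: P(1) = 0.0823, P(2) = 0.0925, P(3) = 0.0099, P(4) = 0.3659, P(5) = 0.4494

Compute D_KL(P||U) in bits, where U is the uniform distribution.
0.5925 bits

U(i) = 1/5 for all i

D_KL(P||U) = Σ P(x) log₂(P(x) / (1/5))
           = Σ P(x) log₂(P(x)) + log₂(5)
           = log₂(5) - H(P)

H(P) = -Σ P(x) log₂(P(x)):
  -P(1)·log₂(P(1)) = -(0.0823)·log₂(0.0823) = 0.29652
  -P(2)·log₂(P(2)) = -(0.0925)·log₂(0.0925) = 0.31768
  -P(3)·log₂(P(3)) = -(0.0099)·log₂(0.0099) = 0.06592
  -P(4)·log₂(P(4)) = -(0.3659)·log₂(0.3659) = 0.53073
  -P(5)·log₂(P(5)) = -(0.4494)·log₂(0.4494) = 0.51858
H(P) = 0.29652 + 0.31768 + 0.06592 + 0.53073 + 0.51858 = 1.72943 bits

log₂(5) = 2.32193 bits

D_KL(P||U) = 2.32193 - 1.72943 = 0.59250 ≈ 0.5925 bits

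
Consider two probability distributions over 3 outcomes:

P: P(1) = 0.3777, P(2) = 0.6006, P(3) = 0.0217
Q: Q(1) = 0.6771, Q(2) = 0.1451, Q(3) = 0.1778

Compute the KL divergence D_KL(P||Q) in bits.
0.8469 bits

D_KL(P||Q) = Σ P(x) log₂(P(x)/Q(x))

Computing term by term:
  P(1)·log₂(P(1)/Q(1)) = 0.3777·log₂(0.3777/0.6771) = -0.31807
  P(2)·log₂(P(2)/Q(2)) = 0.6006·log₂(0.6006/0.1451) = 1.23084
  P(3)·log₂(P(3)/Q(3)) = 0.0217·log₂(0.0217/0.1778) = -0.06585

D_KL(P||Q) = -0.31807 + 1.23084 - 0.06585 = 0.84692 ≈ 0.8469 bits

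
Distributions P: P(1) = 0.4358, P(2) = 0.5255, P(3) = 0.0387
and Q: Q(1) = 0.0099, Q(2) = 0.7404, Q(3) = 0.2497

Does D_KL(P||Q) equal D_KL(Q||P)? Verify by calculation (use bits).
D_KL(P||Q) = 2.0155 bits, D_KL(Q||P) = 0.9838 bits. No — D_KL(P||Q) ≠ D_KL(Q||P) for this pair.

D_KL(P||Q) = Σ P(x) log₂(P(x)/Q(x))

Computing term by term:
  P(1)·log₂(P(1)/Q(1)) = 0.4358·log₂(0.4358/0.0099) = 2.37951
  P(2)·log₂(P(2)/Q(2)) = 0.5255·log₂(0.5255/0.7404) = -0.25992
  P(3)·log₂(P(3)/Q(3)) = 0.0387·log₂(0.0387/0.2497) = -0.10409

D_KL(P||Q) = 2.37951 - 0.25992 - 0.10409 = 2.01550 ≈ 2.0155 bits

D_KL(Q||P) = Σ Q(x) log₂(Q(x)/P(x))

Computing term by term:
  Q(1)·log₂(Q(1)/P(1)) = 0.0099·log₂(0.0099/0.4358) = -0.05405
  Q(2)·log₂(Q(2)/P(2)) = 0.7404·log₂(0.7404/0.5255) = 0.36621
  Q(3)·log₂(Q(3)/P(3)) = 0.2497·log₂(0.2497/0.0387) = 0.67164

D_KL(Q||P) = -0.05405 + 0.36621 + 0.67164 = 0.98380 ≈ 0.9838 bits

These are NOT equal (difference: 1.0317 bits). KL divergence is asymmetric: D_KL(P||Q) ≠ D_KL(Q||P) in general.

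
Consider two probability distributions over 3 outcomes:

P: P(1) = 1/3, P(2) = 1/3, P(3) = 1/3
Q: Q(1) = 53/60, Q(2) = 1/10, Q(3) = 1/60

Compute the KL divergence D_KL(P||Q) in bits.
1.5510 bits

D_KL(P||Q) = Σ P(x) log₂(P(x)/Q(x))

Computing term by term:
  P(1)·log₂(P(1)/Q(1)) = (1/3)·log₂((1/3)/(53/60)) = -0.46866
  P(2)·log₂(P(2)/Q(2)) = (1/3)·log₂((1/3)/(1/10)) = 0.57899
  P(3)·log₂(P(3)/Q(3)) = (1/3)·log₂((1/3)/(1/60)) = 1.44064

D_KL(P||Q) = -0.46866 + 0.57899 + 1.44064 = 1.55097 ≈ 1.5510 bits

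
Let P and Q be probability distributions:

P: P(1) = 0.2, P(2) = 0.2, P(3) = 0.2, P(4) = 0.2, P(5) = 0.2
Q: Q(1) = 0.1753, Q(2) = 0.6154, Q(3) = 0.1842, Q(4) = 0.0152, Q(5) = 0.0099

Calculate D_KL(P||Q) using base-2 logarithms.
1.3483 bits

D_KL(P||Q) = Σ P(x) log₂(P(x)/Q(x))

Computing term by term:
  P(1)·log₂(P(1)/Q(1)) = 0.2·log₂(0.2/0.1753) = 0.03803
  P(2)·log₂(P(2)/Q(2)) = 0.2·log₂(0.2/0.6154) = -0.32430
  P(3)·log₂(P(3)/Q(3)) = 0.2·log₂(0.2/0.1842) = 0.02375
  P(4)·log₂(P(4)/Q(4)) = 0.2·log₂(0.2/0.0152) = 0.74357
  P(5)·log₂(P(5)/Q(5)) = 0.2·log₂(0.2/0.0099) = 0.86729

D_KL(P||Q) = 0.03803 - 0.32430 + 0.02375 + 0.74357 + 0.86729 = 1.34834 ≈ 1.3483 bits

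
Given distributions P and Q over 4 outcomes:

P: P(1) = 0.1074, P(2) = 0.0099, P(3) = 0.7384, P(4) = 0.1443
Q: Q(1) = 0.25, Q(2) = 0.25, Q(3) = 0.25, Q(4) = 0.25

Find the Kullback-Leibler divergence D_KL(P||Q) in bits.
0.8623 bits

D_KL(P||Q) = Σ P(x) log₂(P(x)/Q(x))

Computing term by term:
  P(1)·log₂(P(1)/Q(1)) = 0.1074·log₂(0.1074/0.25) = -0.13091
  P(2)·log₂(P(2)/Q(2)) = 0.0099·log₂(0.0099/0.25) = -0.04612
  P(3)·log₂(P(3)/Q(3)) = 0.7384·log₂(0.7384/0.25) = 1.15373
  P(4)·log₂(P(4)/Q(4)) = 0.1443·log₂(0.1443/0.25) = -0.11441

D_KL(P||Q) = -0.13091 - 0.04612 + 1.15373 - 0.11441 = 0.86229 ≈ 0.8623 bits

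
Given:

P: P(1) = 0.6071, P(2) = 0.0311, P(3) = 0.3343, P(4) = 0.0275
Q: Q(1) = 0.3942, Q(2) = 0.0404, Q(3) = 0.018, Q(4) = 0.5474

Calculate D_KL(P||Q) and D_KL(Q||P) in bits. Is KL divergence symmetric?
D_KL(P||Q) = 1.6569 bits, D_KL(Q||P) = 2.0559 bits. No, KL divergence is not symmetric.

D_KL(P||Q) = Σ P(x) log₂(P(x)/Q(x))

Computing term by term:
  P(1)·log₂(P(1)/Q(1)) = 0.6071·log₂(0.6071/0.3942) = 0.37823
  P(2)·log₂(P(2)/Q(2)) = 0.0311·log₂(0.0311/0.0404) = -0.01174
  P(3)·log₂(P(3)/Q(3)) = 0.3343·log₂(0.3343/0.018) = 1.40910
  P(4)·log₂(P(4)/Q(4)) = 0.0275·log₂(0.0275/0.5474) = -0.11867

D_KL(P||Q) = 0.37823 - 0.01174 + 1.40910 - 0.11867 = 1.65692 ≈ 1.6569 bits

D_KL(Q||P) = Σ Q(x) log₂(Q(x)/P(x))

Computing term by term:
  Q(1)·log₂(Q(1)/P(1)) = 0.3942·log₂(0.3942/0.6071) = -0.24559
  Q(2)·log₂(Q(2)/P(2)) = 0.0404·log₂(0.0404/0.0311) = 0.01525
  Q(3)·log₂(Q(3)/P(3)) = 0.018·log₂(0.018/0.3343) = -0.07587
  Q(4)·log₂(Q(4)/P(4)) = 0.5474·log₂(0.5474/0.0275) = 2.36208

D_KL(Q||P) = -0.24559 + 0.01525 - 0.07587 + 2.36208 = 2.05587 ≈ 2.0559 bits

These are NOT equal (difference: 0.3990 bits). KL divergence is asymmetric: D_KL(P||Q) ≠ D_KL(Q||P) in general.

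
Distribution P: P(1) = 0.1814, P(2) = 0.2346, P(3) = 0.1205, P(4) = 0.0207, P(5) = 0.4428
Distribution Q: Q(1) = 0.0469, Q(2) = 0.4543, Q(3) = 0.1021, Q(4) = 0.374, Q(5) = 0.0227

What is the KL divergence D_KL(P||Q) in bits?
1.9705 bits

D_KL(P||Q) = Σ P(x) log₂(P(x)/Q(x))

Computing term by term:
  P(1)·log₂(P(1)/Q(1)) = 0.1814·log₂(0.1814/0.0469) = 0.35400
  P(2)·log₂(P(2)/Q(2)) = 0.2346·log₂(0.2346/0.4543) = -0.22368
  P(3)·log₂(P(3)/Q(3)) = 0.1205·log₂(0.1205/0.1021) = 0.02881
  P(4)·log₂(P(4)/Q(4)) = 0.0207·log₂(0.0207/0.374) = -0.08643
  P(5)·log₂(P(5)/Q(5)) = 0.4428·log₂(0.4428/0.0227) = 1.89779

D_KL(P||Q) = 0.35400 - 0.22368 + 0.02881 - 0.08643 + 1.89779 = 1.97049 ≈ 1.9705 bits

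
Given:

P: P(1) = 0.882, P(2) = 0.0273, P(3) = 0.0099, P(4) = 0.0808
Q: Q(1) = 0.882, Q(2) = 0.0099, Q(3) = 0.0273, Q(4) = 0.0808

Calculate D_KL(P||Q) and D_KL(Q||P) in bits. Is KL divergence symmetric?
D_KL(P||Q) = 0.0255 bits, D_KL(Q||P) = 0.0255 bits. The two values coincide for this particular pair, but no — KL divergence is not symmetric in general.

D_KL(P||Q) = Σ P(x) log₂(P(x)/Q(x))

Computing term by term:
  P(1)·log₂(P(1)/Q(1)) = 0.882·log₂(0.882/0.882) = 0.00000
  P(2)·log₂(P(2)/Q(2)) = 0.0273·log₂(0.0273/0.0099) = 0.03995
  P(3)·log₂(P(3)/Q(3)) = 0.0099·log₂(0.0099/0.0273) = -0.01449
  P(4)·log₂(P(4)/Q(4)) = 0.0808·log₂(0.0808/0.0808) = 0.00000

D_KL(P||Q) = 0.00000 + 0.03995 - 0.01449 + 0.00000 = 0.02546 ≈ 0.0255 bits

D_KL(Q||P) = Σ Q(x) log₂(Q(x)/P(x))

Computing term by term:
  Q(1)·log₂(Q(1)/P(1)) = 0.882·log₂(0.882/0.882) = 0.00000
  Q(2)·log₂(Q(2)/P(2)) = 0.0099·log₂(0.0099/0.0273) = -0.01449
  Q(3)·log₂(Q(3)/P(3)) = 0.0273·log₂(0.0273/0.0099) = 0.03995
  Q(4)·log₂(Q(4)/P(4)) = 0.0808·log₂(0.0808/0.0808) = 0.00000

D_KL(Q||P) = 0.00000 - 0.01449 + 0.03995 + 0.00000 = 0.02546 ≈ 0.0255 bits

These ARE equal here. Q is P with outcomes relabeled (Q(2) = P(3), Q(3) = P(2)) by a relabeling that is its own inverse, so the two sums contain exactly the same terms in a different order. This is a special case — KL divergence is not symmetric in general: D_KL(P||Q) ≠ D_KL(Q||P) for most P, Q.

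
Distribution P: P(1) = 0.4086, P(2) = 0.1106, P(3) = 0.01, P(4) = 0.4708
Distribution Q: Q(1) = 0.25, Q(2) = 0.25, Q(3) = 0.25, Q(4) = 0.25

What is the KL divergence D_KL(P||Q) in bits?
0.5430 bits

D_KL(P||Q) = Σ P(x) log₂(P(x)/Q(x))

Computing term by term:
  P(1)·log₂(P(1)/Q(1)) = 0.4086·log₂(0.4086/0.25) = 0.28960
  P(2)·log₂(P(2)/Q(2)) = 0.1106·log₂(0.1106/0.25) = -0.13013
  P(3)·log₂(P(3)/Q(3)) = 0.01·log₂(0.01/0.25) = -0.04644
  P(4)·log₂(P(4)/Q(4)) = 0.4708·log₂(0.4708/0.25) = 0.42993

D_KL(P||Q) = 0.28960 - 0.13013 - 0.04644 + 0.42993 = 0.54296 ≈ 0.5430 bits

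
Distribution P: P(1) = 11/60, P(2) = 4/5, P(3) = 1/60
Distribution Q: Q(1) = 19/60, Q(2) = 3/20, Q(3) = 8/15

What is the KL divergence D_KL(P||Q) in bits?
1.7041 bits

D_KL(P||Q) = Σ P(x) log₂(P(x)/Q(x))

Computing term by term:
  P(1)·log₂(P(1)/Q(1)) = (11/60)·log₂((11/60)/(19/60)) = -0.14456
  P(2)·log₂(P(2)/Q(2)) = (4/5)·log₂((4/5)/(3/20)) = 1.93203
  P(3)·log₂(P(3)/Q(3)) = (1/60)·log₂((1/60)/(8/15)) = -0.08333

D_KL(P||Q) = -0.14456 + 1.93203 - 0.08333 = 1.70414 ≈ 1.7041 bits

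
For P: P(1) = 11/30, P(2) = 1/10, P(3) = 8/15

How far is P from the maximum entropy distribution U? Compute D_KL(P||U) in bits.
0.2384 bits

U(i) = 1/3 for all i

D_KL(P||U) = Σ P(x) log₂(P(x) / (1/3))
           = Σ P(x) log₂(P(x)) + log₂(3)
           = log₂(3) - H(P)

H(P) = -Σ P(x) log₂(P(x)):
  -P(1)·log₂(P(1)) = -(11/30)·log₂(11/30) = 0.53073
  -P(2)·log₂(P(2)) = -(1/10)·log₂(1/10) = 0.33219
  -P(3)·log₂(P(3)) = -(8/15)·log₂(8/15) = 0.48367
H(P) = 0.53073 + 0.33219 + 0.48367 = 1.34659 bits

log₂(3) = 1.58496 bits

D_KL(P||U) = 1.58496 - 1.34659 = 0.23837 ≈ 0.2384 bits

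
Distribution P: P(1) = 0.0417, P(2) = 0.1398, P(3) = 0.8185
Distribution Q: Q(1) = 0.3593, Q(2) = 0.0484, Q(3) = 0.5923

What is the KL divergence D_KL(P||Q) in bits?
0.4663 bits

D_KL(P||Q) = Σ P(x) log₂(P(x)/Q(x))

Computing term by term:
  P(1)·log₂(P(1)/Q(1)) = 0.0417·log₂(0.0417/0.3593) = -0.12956
  P(2)·log₂(P(2)/Q(2)) = 0.1398·log₂(0.1398/0.0484) = 0.21393
  P(3)·log₂(P(3)/Q(3)) = 0.8185·log₂(0.8185/0.5923) = 0.38196

D_KL(P||Q) = -0.12956 + 0.21393 + 0.38196 = 0.46633 ≈ 0.4663 bits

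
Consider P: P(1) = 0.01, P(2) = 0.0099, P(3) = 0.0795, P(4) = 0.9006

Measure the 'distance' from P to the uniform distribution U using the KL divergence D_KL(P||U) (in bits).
1.4412 bits

U(i) = 1/4 for all i

D_KL(P||U) = Σ P(x) log₂(P(x) / (1/4))
           = Σ P(x) log₂(P(x)) + log₂(4)
           = log₂(4) - H(P)

H(P) = -Σ P(x) log₂(P(x)):
  -P(1)·log₂(P(1)) = -(0.01)·log₂(0.01) = 0.06644
  -P(2)·log₂(P(2)) = -(0.0099)·log₂(0.0099) = 0.06592
  -P(3)·log₂(P(3)) = -(0.0795)·log₂(0.0795) = 0.29041
  -P(4)·log₂(P(4)) = -(0.9006)·log₂(0.9006) = 0.13603
H(P) = 0.06644 + 0.06592 + 0.29041 + 0.13603 = 0.55880 bits

log₂(4) = 2.00000 bits

D_KL(P||U) = 2.00000 - 0.55880 = 1.44120 ≈ 1.4412 bits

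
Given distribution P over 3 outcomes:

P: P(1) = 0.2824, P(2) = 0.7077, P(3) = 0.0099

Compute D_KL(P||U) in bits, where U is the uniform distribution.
0.6509 bits

U(i) = 1/3 for all i

D_KL(P||U) = Σ P(x) log₂(P(x) / (1/3))
           = Σ P(x) log₂(P(x)) + log₂(3)
           = log₂(3) - H(P)

H(P) = -Σ P(x) log₂(P(x)):
  -P(1)·log₂(P(1)) = -(0.2824)·log₂(0.2824) = 0.51515
  -P(2)·log₂(P(2)) = -(0.7077)·log₂(0.7077) = 0.35299
  -P(3)·log₂(P(3)) = -(0.0099)·log₂(0.0099) = 0.06592
H(P) = 0.51515 + 0.35299 + 0.06592 = 0.93406 bits

log₂(3) = 1.58496 bits

D_KL(P||U) = 1.58496 - 0.93406 = 0.65090 ≈ 0.6509 bits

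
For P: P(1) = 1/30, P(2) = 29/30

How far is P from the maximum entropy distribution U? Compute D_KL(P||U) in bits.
0.7892 bits

U(i) = 1/2 for all i

D_KL(P||U) = Σ P(x) log₂(P(x) / (1/2))
           = Σ P(x) log₂(P(x)) + log₂(2)
           = log₂(2) - H(P)

H(P) = -Σ P(x) log₂(P(x)):
  -P(1)·log₂(P(1)) = -(1/30)·log₂(1/30) = 0.16356
  -P(2)·log₂(P(2)) = -(29/30)·log₂(29/30) = 0.04728
H(P) = 0.16356 + 0.04728 = 0.21084 bits

log₂(2) = 1.00000 bits

D_KL(P||U) = 1.00000 - 0.21084 = 0.78916 ≈ 0.7892 bits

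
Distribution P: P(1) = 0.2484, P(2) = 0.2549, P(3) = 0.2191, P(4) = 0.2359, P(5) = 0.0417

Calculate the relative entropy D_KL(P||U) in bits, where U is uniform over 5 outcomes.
0.1576 bits

U(i) = 1/5 for all i

D_KL(P||U) = Σ P(x) log₂(P(x) / (1/5))
           = Σ P(x) log₂(P(x)) + log₂(5)
           = log₂(5) - H(P)

H(P) = -Σ P(x) log₂(P(x)):
  -P(1)·log₂(P(1)) = -(0.2484)·log₂(0.2484) = 0.49910
  -P(2)·log₂(P(2)) = -(0.2549)·log₂(0.2549) = 0.50266
  -P(3)·log₂(P(3)) = -(0.2191)·log₂(0.2191) = 0.47990
  -P(4)·log₂(P(4)) = -(0.2359)·log₂(0.2359) = 0.49156
  -P(5)·log₂(P(5)) = -(0.0417)·log₂(0.0417) = 0.19114
H(P) = 0.49910 + 0.50266 + 0.47990 + 0.49156 + 0.19114 = 2.16436 bits

log₂(5) = 2.32193 bits

D_KL(P||U) = 2.32193 - 2.16436 = 0.15757 ≈ 0.1576 bits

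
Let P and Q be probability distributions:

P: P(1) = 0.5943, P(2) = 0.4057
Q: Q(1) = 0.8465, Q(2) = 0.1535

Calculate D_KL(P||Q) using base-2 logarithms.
0.2656 bits

D_KL(P||Q) = Σ P(x) log₂(P(x)/Q(x))

Computing term by term:
  P(1)·log₂(P(1)/Q(1)) = 0.5943·log₂(0.5943/0.8465) = -0.30328
  P(2)·log₂(P(2)/Q(2)) = 0.4057·log₂(0.4057/0.1535) = 0.56886

D_KL(P||Q) = -0.30328 + 0.56886 = 0.26558 ≈ 0.2656 bits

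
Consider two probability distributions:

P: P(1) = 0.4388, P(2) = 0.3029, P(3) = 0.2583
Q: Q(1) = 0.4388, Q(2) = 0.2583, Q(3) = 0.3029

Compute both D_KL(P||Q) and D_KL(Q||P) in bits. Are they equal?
D_KL(P||Q) = 0.0102 bits, D_KL(Q||P) = 0.0102 bits. Yes, in this case they are equal (although KL divergence is not symmetric in general).

D_KL(P||Q) = Σ P(x) log₂(P(x)/Q(x))

Computing term by term:
  P(1)·log₂(P(1)/Q(1)) = 0.4388·log₂(0.4388/0.4388) = 0.00000
  P(2)·log₂(P(2)/Q(2)) = 0.3029·log₂(0.3029/0.2583) = 0.06960
  P(3)·log₂(P(3)/Q(3)) = 0.2583·log₂(0.2583/0.3029) = -0.05936

D_KL(P||Q) = 0.00000 + 0.06960 - 0.05936 = 0.01024 ≈ 0.0102 bits

D_KL(Q||P) = Σ Q(x) log₂(Q(x)/P(x))

Computing term by term:
  Q(1)·log₂(Q(1)/P(1)) = 0.4388·log₂(0.4388/0.4388) = 0.00000
  Q(2)·log₂(Q(2)/P(2)) = 0.2583·log₂(0.2583/0.3029) = -0.05936
  Q(3)·log₂(Q(3)/P(3)) = 0.3029·log₂(0.3029/0.2583) = 0.06960

D_KL(Q||P) = 0.00000 - 0.05936 + 0.06960 = 0.01024 ≈ 0.0102 bits

These ARE equal here. Q is P with outcomes relabeled (Q(2) = P(3), Q(3) = P(2)) by a relabeling that is its own inverse, so the two sums contain exactly the same terms in a different order. This is a special case — KL divergence is not symmetric in general: D_KL(P||Q) ≠ D_KL(Q||P) for most P, Q.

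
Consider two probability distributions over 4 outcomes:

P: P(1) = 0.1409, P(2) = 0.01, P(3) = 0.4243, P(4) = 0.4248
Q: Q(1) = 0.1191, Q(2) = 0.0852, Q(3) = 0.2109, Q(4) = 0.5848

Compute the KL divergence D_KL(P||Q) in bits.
0.2353 bits

D_KL(P||Q) = Σ P(x) log₂(P(x)/Q(x))

Computing term by term:
  P(1)·log₂(P(1)/Q(1)) = 0.1409·log₂(0.1409/0.1191) = 0.03417
  P(2)·log₂(P(2)/Q(2)) = 0.01·log₂(0.01/0.0852) = -0.03091
  P(3)·log₂(P(3)/Q(3)) = 0.4243·log₂(0.4243/0.2109) = 0.42792
  P(4)·log₂(P(4)/Q(4)) = 0.4248·log₂(0.4248/0.5848) = -0.19590

D_KL(P||Q) = 0.03417 - 0.03091 + 0.42792 - 0.19590 = 0.23528 ≈ 0.2353 bits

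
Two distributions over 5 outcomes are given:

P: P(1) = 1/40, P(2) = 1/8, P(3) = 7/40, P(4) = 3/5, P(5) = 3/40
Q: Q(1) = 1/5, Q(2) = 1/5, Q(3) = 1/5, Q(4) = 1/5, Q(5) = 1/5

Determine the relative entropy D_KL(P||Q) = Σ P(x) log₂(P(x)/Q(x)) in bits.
0.6514 bits

D_KL(P||Q) = Σ P(x) log₂(P(x)/Q(x))

Computing term by term:
  P(1)·log₂(P(1)/Q(1)) = (1/40)·log₂((1/40)/(1/5)) = -0.07500
  P(2)·log₂(P(2)/Q(2)) = (1/8)·log₂((1/8)/(1/5)) = -0.08476
  P(3)·log₂(P(3)/Q(3)) = (7/40)·log₂((7/40)/(1/5)) = -0.03371
  P(4)·log₂(P(4)/Q(4)) = (3/5)·log₂((3/5)/(1/5)) = 0.95098
  P(5)·log₂(P(5)/Q(5)) = (3/40)·log₂((3/40)/(1/5)) = -0.10613

D_KL(P||Q) = -0.07500 - 0.08476 - 0.03371 + 0.95098 - 0.10613 = 0.65138 ≈ 0.6514 bits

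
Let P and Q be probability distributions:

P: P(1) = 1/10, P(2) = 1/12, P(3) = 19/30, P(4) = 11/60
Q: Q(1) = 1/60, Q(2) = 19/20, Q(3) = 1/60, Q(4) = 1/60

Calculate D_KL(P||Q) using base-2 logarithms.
3.9238 bits

D_KL(P||Q) = Σ P(x) log₂(P(x)/Q(x))

Computing term by term:
  P(1)·log₂(P(1)/Q(1)) = (1/10)·log₂((1/10)/(1/60)) = 0.25850
  P(2)·log₂(P(2)/Q(2)) = (1/12)·log₂((1/12)/(19/20)) = -0.29258
  P(3)·log₂(P(3)/Q(3)) = (19/30)·log₂((19/30)/(1/60)) = 3.32369
  P(4)·log₂(P(4)/Q(4)) = (11/60)·log₂((11/60)/(1/60)) = 0.63423

D_KL(P||Q) = 0.25850 - 0.29258 + 3.32369 + 0.63423 = 3.92384 ≈ 3.9238 bits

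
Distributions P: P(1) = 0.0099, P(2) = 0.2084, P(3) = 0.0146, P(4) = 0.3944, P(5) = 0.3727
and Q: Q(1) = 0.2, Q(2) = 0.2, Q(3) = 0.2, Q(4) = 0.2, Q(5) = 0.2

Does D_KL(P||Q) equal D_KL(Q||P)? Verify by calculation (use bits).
D_KL(P||Q) = 0.6354 bits, D_KL(Q||P) = 1.2351 bits. No — D_KL(P||Q) ≠ D_KL(Q||P) for this pair.

D_KL(P||Q) = Σ P(x) log₂(P(x)/Q(x))

Computing term by term:
  P(1)·log₂(P(1)/Q(1)) = 0.0099·log₂(0.0099/0.2) = -0.04293
  P(2)·log₂(P(2)/Q(2)) = 0.2084·log₂(0.2084/0.2) = 0.01237
  P(3)·log₂(P(3)/Q(3)) = 0.0146·log₂(0.0146/0.2) = -0.05513
  P(4)·log₂(P(4)/Q(4)) = 0.3944·log₂(0.3944/0.2) = 0.38638
  P(5)·log₂(P(5)/Q(5)) = 0.3727·log₂(0.3727/0.2) = 0.33469

D_KL(P||Q) = -0.04293 + 0.01237 - 0.05513 + 0.38638 + 0.33469 = 0.63538 ≈ 0.6354 bits

D_KL(Q||P) = Σ Q(x) log₂(Q(x)/P(x))

Computing term by term:
  Q(1)·log₂(Q(1)/P(1)) = 0.2·log₂(0.2/0.0099) = 0.86729
  Q(2)·log₂(Q(2)/P(2)) = 0.2·log₂(0.2/0.2084) = -0.01187
  Q(3)·log₂(Q(3)/P(3)) = 0.2·log₂(0.2/0.0146) = 0.75519
  Q(4)·log₂(Q(4)/P(4)) = 0.2·log₂(0.2/0.3944) = -0.19593
  Q(5)·log₂(Q(5)/P(5)) = 0.2·log₂(0.2/0.3727) = -0.17960

D_KL(Q||P) = 0.86729 - 0.01187 + 0.75519 - 0.19593 - 0.17960 = 1.23508 ≈ 1.2351 bits

These are NOT equal (difference: 0.5997 bits). KL divergence is asymmetric: D_KL(P||Q) ≠ D_KL(Q||P) in general.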